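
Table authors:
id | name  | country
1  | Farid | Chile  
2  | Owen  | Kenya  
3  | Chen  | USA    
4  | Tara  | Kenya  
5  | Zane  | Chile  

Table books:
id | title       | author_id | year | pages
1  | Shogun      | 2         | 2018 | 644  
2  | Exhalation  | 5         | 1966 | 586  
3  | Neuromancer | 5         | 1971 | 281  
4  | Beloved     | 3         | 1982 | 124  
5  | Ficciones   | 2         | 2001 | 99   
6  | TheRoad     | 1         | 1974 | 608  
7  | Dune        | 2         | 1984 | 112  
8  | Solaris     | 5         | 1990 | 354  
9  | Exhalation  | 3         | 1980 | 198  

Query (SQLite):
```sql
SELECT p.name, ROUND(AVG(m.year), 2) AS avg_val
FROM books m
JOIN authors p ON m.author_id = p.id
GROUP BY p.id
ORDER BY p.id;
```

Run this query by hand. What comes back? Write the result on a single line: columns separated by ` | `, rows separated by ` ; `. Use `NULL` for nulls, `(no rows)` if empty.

Join each books row to its authors via author_id.
Group joined rows by authors.id; compute ROUND(AVG(m.year), 2) per group.
  1: ids {6} → ROUND(AVG(m.year), 2)=1974
  2: ids {1, 5, 7} → ROUND(AVG(m.year), 2)=2001
  3: ids {4, 9} → ROUND(AVG(m.year), 2)=1981
  5: ids {2, 3, 8} → ROUND(AVG(m.year), 2)=1975.67

Farid | 1974 ; Owen | 2001 ; Chen | 1981 ; Zane | 1975.67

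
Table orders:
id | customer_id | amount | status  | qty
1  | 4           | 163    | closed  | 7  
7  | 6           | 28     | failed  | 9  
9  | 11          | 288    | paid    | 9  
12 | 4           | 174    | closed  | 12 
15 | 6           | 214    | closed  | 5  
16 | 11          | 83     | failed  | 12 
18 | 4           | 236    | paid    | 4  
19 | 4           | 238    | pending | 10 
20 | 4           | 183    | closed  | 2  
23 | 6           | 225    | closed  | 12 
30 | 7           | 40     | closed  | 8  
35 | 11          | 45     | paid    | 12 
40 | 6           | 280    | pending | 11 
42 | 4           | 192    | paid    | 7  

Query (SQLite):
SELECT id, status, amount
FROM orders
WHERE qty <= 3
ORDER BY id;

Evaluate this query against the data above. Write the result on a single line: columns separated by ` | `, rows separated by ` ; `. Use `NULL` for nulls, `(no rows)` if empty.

20 | closed | 183

qty <= 3: ids {20}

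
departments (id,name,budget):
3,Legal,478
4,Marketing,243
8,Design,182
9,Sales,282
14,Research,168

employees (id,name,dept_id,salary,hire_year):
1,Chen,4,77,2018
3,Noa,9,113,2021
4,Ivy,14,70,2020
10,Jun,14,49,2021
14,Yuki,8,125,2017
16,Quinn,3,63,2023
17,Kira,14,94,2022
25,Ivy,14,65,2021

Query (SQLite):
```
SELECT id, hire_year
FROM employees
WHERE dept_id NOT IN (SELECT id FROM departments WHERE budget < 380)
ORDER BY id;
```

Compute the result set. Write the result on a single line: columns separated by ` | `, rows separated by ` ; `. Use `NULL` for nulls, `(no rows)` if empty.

Inner query: departments.id where budget < 380.
Outer: keep employees rows whose dept_id is not in that set.
Inner query → {4, 8, 9, 14}

16 | 2023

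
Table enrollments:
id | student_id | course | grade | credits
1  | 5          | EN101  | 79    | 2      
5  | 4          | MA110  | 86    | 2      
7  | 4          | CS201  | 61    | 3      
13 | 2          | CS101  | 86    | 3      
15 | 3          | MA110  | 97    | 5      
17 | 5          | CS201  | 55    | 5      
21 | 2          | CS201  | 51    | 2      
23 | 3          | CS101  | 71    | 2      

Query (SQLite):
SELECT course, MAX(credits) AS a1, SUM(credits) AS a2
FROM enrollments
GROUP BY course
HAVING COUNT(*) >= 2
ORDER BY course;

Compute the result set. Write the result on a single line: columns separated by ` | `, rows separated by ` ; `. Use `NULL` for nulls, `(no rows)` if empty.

CS101 | 3 | 5 ; CS201 | 5 | 10 ; MA110 | 5 | 7

Group enrollments by course.
Per group compute: MAX(credits), SUM(credits).
HAVING: drop groups with fewer than 2 rows.
  CS101: ids {13, 23} → MAX(credits)=3, SUM(credits)=5
  CS201: ids {7, 17, 21} → MAX(credits)=5, SUM(credits)=10
  EN101: ids {1} → MAX(credits)=2, SUM(credits)=2
  MA110: ids {5, 15} → MAX(credits)=5, SUM(credits)=7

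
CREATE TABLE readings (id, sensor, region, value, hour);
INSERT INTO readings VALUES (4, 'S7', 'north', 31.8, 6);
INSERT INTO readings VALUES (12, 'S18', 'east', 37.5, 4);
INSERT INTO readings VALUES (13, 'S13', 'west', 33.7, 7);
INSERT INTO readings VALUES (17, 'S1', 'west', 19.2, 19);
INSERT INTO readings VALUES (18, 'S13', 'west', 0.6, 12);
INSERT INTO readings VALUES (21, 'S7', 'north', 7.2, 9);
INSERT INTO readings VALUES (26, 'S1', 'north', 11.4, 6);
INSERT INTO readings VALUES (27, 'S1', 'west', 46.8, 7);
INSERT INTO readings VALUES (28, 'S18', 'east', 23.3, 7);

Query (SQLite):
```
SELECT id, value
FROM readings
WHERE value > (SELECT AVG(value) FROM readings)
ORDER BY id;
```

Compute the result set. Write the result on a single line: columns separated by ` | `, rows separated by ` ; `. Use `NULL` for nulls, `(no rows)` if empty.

4 | 31.8 ; 12 | 37.5 ; 13 | 33.7 ; 27 | 46.8

Scalar subquery: AVG(value) over all readings rows = 23.5.
Keep rows where value > that value.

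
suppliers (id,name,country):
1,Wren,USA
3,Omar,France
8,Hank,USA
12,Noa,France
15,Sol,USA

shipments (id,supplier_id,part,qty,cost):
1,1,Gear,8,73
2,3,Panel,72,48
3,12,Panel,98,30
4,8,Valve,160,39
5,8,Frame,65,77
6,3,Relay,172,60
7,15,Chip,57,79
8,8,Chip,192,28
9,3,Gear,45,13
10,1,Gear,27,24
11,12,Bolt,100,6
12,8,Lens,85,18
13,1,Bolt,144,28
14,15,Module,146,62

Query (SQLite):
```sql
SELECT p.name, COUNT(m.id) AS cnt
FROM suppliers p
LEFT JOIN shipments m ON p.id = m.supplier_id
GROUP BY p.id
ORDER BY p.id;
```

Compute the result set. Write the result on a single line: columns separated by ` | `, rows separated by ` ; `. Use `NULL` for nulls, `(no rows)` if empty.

Wren | 3 ; Omar | 3 ; Hank | 4 ; Noa | 2 ; Sol | 2

LEFT JOIN keeps every suppliers row; unmatched ones get NULL for shipments columns.
Group by suppliers.id and compute COUNT(m.id). COUNT(col) of an all-NULL group is 0.
  1: ids {1, 10, 13} → COUNT(m.id)=3
  3: ids {2, 6, 9} → COUNT(m.id)=3
  8: ids {4, 5, 8, 12} → COUNT(m.id)=4
  12: ids {3, 11} → COUNT(m.id)=2
  15: ids {7, 14} → COUNT(m.id)=2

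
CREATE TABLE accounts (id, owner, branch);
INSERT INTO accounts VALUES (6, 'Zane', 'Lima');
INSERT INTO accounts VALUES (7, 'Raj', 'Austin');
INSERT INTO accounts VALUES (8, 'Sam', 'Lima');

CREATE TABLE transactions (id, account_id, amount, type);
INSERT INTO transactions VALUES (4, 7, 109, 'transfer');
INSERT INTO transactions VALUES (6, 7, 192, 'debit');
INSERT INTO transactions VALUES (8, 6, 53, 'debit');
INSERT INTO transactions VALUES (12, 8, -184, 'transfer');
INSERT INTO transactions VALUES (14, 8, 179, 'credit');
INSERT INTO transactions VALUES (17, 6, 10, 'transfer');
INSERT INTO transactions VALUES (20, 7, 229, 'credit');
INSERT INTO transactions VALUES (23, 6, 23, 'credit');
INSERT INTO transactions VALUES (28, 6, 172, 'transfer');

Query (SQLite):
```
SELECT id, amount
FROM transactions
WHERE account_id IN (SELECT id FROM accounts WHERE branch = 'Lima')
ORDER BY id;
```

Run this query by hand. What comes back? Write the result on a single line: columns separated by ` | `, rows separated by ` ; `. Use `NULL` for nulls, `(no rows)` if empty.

Inner query: accounts.id where branch = 'Lima'.
Outer: keep transactions rows whose account_id is in that set.
Inner query → {6, 8}

8 | 53 ; 12 | -184 ; 14 | 179 ; 17 | 10 ; 23 | 23 ; 28 | 172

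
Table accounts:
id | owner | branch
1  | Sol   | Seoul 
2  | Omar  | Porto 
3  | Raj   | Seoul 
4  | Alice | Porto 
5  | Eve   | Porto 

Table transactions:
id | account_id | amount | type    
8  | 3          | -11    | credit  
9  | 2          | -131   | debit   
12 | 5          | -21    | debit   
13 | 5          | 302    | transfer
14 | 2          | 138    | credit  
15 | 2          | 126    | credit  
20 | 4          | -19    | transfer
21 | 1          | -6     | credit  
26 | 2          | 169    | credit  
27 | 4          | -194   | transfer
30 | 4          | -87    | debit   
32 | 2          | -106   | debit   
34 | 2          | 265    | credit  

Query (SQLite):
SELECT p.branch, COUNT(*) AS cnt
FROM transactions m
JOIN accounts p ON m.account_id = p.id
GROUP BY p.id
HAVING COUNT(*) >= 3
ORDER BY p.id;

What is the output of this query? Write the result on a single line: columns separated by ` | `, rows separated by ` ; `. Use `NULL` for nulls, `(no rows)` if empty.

Porto | 6 ; Porto | 3

Join each transactions row to its accounts via account_id.
Group joined rows by accounts.id; compute COUNT(*) per group.
HAVING: keep groups with count ≥ 3.
  1: ids {21} → COUNT(*)=1
  2: ids {9, 14, 15, 26, 32, 34} → COUNT(*)=6
  3: ids {8} → COUNT(*)=1
  4: ids {20, 27, 30} → COUNT(*)=3
  5: ids {12, 13} → COUNT(*)=2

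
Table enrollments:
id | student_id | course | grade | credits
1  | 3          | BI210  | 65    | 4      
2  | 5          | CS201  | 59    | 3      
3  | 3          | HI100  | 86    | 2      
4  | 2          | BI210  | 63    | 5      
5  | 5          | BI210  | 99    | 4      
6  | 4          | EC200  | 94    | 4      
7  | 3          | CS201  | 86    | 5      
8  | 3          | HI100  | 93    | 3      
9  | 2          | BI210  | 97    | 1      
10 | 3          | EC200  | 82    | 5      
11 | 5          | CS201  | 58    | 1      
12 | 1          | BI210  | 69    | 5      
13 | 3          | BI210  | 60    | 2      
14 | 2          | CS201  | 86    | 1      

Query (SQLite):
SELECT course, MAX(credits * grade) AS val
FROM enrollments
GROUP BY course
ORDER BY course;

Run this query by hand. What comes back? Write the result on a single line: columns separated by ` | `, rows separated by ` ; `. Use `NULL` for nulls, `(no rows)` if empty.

For each row compute credits * grade.
Group by course; take MAX of the expression per group.
  BI210: ids {1, 4, 5, 9, 12, 13} → MAX(credits * grade)=396
  CS201: ids {2, 7, 11, 14} → MAX(credits * grade)=430
  EC200: ids {6, 10} → MAX(credits * grade)=410
  HI100: ids {3, 8} → MAX(credits * grade)=279

BI210 | 396 ; CS201 | 430 ; EC200 | 410 ; HI100 | 279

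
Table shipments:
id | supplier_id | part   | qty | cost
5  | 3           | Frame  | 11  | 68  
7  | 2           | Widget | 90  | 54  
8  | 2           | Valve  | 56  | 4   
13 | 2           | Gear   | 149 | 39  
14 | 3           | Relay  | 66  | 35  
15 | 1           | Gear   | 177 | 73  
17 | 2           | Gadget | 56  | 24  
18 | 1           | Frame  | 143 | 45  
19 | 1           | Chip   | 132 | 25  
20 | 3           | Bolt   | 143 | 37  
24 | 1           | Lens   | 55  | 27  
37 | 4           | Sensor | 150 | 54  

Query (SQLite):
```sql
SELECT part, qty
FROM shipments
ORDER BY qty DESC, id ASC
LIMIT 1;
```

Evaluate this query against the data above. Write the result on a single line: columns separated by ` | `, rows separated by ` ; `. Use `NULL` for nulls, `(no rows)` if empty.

Gear | 177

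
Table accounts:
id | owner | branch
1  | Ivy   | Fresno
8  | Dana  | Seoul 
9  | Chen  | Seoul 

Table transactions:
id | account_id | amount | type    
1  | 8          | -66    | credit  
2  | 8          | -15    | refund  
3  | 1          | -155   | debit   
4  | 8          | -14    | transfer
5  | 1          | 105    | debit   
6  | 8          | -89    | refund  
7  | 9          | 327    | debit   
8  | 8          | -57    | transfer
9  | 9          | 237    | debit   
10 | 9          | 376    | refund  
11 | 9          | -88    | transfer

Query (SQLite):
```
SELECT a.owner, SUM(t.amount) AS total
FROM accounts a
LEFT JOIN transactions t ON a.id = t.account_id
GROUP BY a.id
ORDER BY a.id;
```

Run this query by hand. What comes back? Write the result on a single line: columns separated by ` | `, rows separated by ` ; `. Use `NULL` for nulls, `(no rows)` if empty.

LEFT JOIN keeps every accounts row; unmatched ones get NULL for transactions columns.
Group by accounts.id and compute SUM(t.amount). SUM over an all-NULL group is NULL.
  1: ids {3, 5} → SUM(t.amount)=-50
  8: ids {1, 2, 4, 6, 8} → SUM(t.amount)=-241
  9: ids {7, 9, 10, 11} → SUM(t.amount)=852

Ivy | -50 ; Dana | -241 ; Chen | 852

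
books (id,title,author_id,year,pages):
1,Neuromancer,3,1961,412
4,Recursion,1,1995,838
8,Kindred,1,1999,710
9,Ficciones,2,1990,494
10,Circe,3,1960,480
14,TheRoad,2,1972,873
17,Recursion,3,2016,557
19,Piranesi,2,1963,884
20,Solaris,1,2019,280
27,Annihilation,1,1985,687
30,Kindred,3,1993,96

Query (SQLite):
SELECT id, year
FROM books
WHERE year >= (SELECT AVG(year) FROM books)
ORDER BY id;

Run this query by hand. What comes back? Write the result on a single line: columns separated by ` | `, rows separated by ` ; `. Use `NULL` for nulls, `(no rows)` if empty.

Scalar subquery: AVG(year) over all books rows = 1986.636364 (≈; comparison uses full precision).
Keep rows where year >= that value.

4 | 1995 ; 8 | 1999 ; 9 | 1990 ; 17 | 2016 ; 20 | 2019 ; 30 | 1993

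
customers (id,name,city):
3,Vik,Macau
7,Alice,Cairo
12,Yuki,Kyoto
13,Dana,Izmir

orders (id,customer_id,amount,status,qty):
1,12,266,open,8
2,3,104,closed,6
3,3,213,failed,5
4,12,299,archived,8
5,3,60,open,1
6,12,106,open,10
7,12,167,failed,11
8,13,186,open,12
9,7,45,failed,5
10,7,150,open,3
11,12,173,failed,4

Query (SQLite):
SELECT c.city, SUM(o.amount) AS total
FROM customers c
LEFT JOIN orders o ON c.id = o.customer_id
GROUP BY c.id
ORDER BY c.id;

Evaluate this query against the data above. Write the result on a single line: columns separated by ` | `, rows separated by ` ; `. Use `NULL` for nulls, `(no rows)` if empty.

Macau | 377 ; Cairo | 195 ; Kyoto | 1011 ; Izmir | 186

LEFT JOIN keeps every customers row; unmatched ones get NULL for orders columns.
Group by customers.id and compute SUM(o.amount). SUM over an all-NULL group is NULL.
  3: ids {2, 3, 5} → SUM(o.amount)=377
  7: ids {9, 10} → SUM(o.amount)=195
  12: ids {1, 4, 6, 7, 11} → SUM(o.amount)=1011
  13: ids {8} → SUM(o.amount)=186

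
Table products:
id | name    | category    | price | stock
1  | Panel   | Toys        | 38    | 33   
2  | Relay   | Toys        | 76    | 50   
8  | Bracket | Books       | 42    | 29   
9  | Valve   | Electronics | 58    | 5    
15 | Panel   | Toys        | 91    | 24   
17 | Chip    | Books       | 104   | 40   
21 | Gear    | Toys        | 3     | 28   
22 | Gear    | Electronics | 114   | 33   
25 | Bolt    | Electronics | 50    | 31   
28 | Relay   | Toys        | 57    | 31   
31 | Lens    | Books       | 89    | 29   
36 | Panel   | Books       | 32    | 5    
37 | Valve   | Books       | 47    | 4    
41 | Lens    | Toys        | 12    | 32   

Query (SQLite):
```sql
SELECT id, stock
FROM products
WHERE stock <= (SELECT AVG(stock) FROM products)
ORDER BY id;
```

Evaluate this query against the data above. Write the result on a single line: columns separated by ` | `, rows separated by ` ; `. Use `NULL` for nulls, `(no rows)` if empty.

9 | 5 ; 15 | 24 ; 36 | 5 ; 37 | 4

Scalar subquery: AVG(stock) over all products rows = 26.714286 (≈; comparison uses full precision).
Keep rows where stock <= that value.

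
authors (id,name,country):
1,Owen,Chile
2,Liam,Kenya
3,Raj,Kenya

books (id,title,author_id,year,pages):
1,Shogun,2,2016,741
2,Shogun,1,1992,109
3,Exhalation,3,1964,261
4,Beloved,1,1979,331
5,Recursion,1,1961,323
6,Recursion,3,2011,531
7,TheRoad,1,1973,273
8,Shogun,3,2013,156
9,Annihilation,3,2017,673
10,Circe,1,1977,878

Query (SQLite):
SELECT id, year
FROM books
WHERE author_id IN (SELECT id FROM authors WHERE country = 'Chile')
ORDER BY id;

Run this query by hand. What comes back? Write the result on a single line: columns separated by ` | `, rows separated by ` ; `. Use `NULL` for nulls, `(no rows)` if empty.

2 | 1992 ; 4 | 1979 ; 5 | 1961 ; 7 | 1973 ; 10 | 1977

Inner query: authors.id where country = 'Chile'.
Outer: keep books rows whose author_id is in that set.
Inner query → {1}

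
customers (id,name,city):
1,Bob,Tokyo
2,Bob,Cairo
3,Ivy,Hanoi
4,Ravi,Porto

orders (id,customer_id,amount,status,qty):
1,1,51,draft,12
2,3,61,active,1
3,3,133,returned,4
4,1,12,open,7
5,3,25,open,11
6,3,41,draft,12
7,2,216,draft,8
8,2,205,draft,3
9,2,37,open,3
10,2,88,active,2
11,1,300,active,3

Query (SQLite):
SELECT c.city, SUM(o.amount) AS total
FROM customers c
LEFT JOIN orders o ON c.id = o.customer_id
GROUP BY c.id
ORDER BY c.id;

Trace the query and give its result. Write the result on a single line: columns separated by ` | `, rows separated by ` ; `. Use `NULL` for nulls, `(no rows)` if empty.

Tokyo | 363 ; Cairo | 546 ; Hanoi | 260 ; Porto | NULL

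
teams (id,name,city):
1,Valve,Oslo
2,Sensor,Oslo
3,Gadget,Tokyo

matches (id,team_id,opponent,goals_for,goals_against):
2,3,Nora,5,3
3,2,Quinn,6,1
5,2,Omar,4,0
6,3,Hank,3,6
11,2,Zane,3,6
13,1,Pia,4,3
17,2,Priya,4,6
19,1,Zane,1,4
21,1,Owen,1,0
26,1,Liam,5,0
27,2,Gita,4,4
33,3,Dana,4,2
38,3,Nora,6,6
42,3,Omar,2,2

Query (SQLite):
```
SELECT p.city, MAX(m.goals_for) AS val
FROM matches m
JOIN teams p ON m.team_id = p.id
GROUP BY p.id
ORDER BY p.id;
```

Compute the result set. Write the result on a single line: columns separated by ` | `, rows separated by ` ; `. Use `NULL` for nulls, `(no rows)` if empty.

Join each matches row to its teams via team_id.
Group joined rows by teams.id; compute MAX(m.goals_for) per group.
  1: ids {13, 19, 21, 26} → MAX(m.goals_for)=5
  2: ids {3, 5, 11, 17, 27} → MAX(m.goals_for)=6
  3: ids {2, 6, 33, 38, 42} → MAX(m.goals_for)=6

Oslo | 5 ; Oslo | 6 ; Tokyo | 6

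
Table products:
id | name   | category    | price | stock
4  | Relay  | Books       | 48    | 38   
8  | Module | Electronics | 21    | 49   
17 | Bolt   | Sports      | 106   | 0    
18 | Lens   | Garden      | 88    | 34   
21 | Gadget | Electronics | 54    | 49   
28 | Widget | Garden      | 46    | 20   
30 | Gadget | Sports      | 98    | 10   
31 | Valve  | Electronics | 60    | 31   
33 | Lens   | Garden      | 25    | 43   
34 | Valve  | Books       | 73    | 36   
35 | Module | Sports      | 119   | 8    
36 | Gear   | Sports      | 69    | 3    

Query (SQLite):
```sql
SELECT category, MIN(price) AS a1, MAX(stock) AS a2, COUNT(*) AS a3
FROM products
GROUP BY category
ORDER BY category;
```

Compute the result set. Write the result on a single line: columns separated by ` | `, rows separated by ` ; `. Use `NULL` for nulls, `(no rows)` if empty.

Group products by category.
Per group compute: MIN(price), MAX(stock), COUNT(*).
  Books: ids {4, 34} → MIN(price)=48, MAX(stock)=38, COUNT(*)=2
  Electronics: ids {8, 21, 31} → MIN(price)=21, MAX(stock)=49, COUNT(*)=3
  Garden: ids {18, 28, 33} → MIN(price)=25, MAX(stock)=43, COUNT(*)=3
  Sports: ids {17, 30, 35, 36} → MIN(price)=69, MAX(stock)=10, COUNT(*)=4

Books | 48 | 38 | 2 ; Electronics | 21 | 49 | 3 ; Garden | 25 | 43 | 3 ; Sports | 69 | 10 | 4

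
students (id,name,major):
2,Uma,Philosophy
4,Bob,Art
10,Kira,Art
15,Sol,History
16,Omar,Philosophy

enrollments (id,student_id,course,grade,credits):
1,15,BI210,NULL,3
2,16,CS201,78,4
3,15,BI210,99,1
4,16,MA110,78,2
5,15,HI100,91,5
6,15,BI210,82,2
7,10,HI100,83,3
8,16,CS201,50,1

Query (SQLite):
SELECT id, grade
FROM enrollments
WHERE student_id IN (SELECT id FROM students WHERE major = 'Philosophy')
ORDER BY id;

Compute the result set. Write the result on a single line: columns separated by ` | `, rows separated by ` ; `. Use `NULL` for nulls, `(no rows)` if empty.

Inner query: students.id where major = 'Philosophy'.
Outer: keep enrollments rows whose student_id is in that set.
Inner query → {2, 16}

2 | 78 ; 4 | 78 ; 8 | 50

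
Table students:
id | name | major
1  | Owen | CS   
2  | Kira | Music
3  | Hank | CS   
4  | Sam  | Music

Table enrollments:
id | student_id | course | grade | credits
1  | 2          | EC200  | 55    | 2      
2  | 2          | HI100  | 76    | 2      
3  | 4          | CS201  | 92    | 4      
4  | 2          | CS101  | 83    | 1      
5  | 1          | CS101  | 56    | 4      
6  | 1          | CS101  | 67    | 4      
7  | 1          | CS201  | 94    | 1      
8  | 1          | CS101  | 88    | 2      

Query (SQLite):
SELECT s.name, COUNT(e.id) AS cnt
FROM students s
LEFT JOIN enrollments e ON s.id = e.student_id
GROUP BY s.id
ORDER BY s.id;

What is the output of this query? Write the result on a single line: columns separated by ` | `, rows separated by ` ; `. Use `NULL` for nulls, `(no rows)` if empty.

Owen | 4 ; Kira | 3 ; Hank | 0 ; Sam | 1

LEFT JOIN keeps every students row; unmatched ones get NULL for enrollments columns.
Group by students.id and compute COUNT(e.id). COUNT(col) of an all-NULL group is 0.
  1: ids {5, 6, 7, 8} → COUNT(e.id)=4
  2: ids {1, 2, 4} → COUNT(e.id)=3
  3: ids {—} → COUNT(e.id)=0
  4: ids {3} → COUNT(e.id)=1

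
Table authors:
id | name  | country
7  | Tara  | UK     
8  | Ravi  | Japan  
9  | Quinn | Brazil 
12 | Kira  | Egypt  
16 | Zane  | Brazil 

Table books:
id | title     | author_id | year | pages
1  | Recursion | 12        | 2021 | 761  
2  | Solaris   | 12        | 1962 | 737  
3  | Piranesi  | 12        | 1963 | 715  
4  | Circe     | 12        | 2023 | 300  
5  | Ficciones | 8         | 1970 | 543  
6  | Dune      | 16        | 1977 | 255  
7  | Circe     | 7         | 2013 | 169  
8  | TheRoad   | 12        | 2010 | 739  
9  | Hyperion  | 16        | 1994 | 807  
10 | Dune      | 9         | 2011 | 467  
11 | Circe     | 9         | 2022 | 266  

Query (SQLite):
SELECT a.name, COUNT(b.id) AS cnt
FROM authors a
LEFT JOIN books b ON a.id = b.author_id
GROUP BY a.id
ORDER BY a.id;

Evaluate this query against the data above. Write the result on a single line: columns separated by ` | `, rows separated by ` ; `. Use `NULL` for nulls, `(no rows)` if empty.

Tara | 1 ; Ravi | 1 ; Quinn | 2 ; Kira | 5 ; Zane | 2

LEFT JOIN keeps every authors row; unmatched ones get NULL for books columns.
Group by authors.id and compute COUNT(b.id). COUNT(col) of an all-NULL group is 0.
  7: ids {7} → COUNT(b.id)=1
  8: ids {5} → COUNT(b.id)=1
  9: ids {10, 11} → COUNT(b.id)=2
  12: ids {1, 2, 3, 4, 8} → COUNT(b.id)=5
  16: ids {6, 9} → COUNT(b.id)=2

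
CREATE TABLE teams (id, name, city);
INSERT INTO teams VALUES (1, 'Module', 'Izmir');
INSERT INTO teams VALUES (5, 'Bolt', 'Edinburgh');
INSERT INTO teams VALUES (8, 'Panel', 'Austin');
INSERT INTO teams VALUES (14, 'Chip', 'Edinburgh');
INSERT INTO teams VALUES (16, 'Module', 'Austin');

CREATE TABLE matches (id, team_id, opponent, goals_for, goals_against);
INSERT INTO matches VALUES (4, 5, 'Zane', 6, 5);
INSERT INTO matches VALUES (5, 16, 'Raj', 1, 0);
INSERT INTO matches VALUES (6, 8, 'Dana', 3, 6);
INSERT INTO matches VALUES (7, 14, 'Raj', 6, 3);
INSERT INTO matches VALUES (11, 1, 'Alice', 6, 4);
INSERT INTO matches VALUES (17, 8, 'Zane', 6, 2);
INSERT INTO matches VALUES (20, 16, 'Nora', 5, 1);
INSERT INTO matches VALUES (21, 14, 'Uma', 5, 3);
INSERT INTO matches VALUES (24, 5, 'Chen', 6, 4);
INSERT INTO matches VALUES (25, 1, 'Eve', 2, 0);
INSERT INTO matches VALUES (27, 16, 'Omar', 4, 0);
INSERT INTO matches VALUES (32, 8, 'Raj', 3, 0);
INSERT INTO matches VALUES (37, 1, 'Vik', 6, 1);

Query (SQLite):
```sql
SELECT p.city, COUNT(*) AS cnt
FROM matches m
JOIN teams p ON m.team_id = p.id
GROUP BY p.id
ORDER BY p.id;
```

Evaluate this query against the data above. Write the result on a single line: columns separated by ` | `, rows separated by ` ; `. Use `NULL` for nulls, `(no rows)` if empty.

Izmir | 3 ; Edinburgh | 2 ; Austin | 3 ; Edinburgh | 2 ; Austin | 3

Join each matches row to its teams via team_id.
Group joined rows by teams.id; compute COUNT(*) per group.
  1: ids {11, 25, 37} → COUNT(*)=3
  5: ids {4, 24} → COUNT(*)=2
  8: ids {6, 17, 32} → COUNT(*)=3
  14: ids {7, 21} → COUNT(*)=2
  16: ids {5, 20, 27} → COUNT(*)=3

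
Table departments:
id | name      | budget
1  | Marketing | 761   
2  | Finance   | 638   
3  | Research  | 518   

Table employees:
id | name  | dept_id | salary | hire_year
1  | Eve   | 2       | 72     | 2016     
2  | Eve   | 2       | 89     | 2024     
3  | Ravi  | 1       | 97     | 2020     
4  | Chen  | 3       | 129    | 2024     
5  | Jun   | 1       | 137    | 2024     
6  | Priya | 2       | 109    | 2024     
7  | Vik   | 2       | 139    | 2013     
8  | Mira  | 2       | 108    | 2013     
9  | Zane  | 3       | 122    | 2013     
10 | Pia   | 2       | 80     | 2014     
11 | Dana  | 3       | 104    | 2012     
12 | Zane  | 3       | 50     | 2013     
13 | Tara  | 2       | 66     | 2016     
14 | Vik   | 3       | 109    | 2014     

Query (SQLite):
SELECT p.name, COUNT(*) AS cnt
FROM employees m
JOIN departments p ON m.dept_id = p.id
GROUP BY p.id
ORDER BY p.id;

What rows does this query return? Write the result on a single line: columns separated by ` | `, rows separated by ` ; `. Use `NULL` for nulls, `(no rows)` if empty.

Marketing | 2 ; Finance | 7 ; Research | 5

Join each employees row to its departments via dept_id.
Group joined rows by departments.id; compute COUNT(*) per group.
  1: ids {3, 5} → COUNT(*)=2
  2: ids {1, 2, 6, 7, 8, 10, 13} → COUNT(*)=7
  3: ids {4, 9, 11, 12, 14} → COUNT(*)=5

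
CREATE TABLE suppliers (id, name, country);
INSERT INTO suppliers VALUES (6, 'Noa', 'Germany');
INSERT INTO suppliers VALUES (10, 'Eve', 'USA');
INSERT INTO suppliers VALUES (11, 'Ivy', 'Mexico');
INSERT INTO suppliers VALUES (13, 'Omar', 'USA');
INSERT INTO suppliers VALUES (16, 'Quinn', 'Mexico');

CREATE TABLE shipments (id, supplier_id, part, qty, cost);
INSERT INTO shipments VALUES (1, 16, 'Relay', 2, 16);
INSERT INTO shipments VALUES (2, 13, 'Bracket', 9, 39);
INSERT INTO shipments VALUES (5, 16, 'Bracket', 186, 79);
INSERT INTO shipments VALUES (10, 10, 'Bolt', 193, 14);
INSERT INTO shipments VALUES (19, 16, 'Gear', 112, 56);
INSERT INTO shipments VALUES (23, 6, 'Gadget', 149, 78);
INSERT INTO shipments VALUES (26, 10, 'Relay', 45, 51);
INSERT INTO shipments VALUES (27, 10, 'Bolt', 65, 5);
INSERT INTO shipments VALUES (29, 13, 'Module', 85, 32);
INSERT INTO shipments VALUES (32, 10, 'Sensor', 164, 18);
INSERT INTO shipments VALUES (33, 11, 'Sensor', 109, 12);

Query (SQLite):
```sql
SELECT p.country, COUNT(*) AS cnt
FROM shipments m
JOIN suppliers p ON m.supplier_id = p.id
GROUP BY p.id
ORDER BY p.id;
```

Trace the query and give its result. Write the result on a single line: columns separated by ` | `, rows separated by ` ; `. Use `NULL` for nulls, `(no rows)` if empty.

Join each shipments row to its suppliers via supplier_id.
Group joined rows by suppliers.id; compute COUNT(*) per group.
  6: ids {23} → COUNT(*)=1
  10: ids {10, 26, 27, 32} → COUNT(*)=4
  11: ids {33} → COUNT(*)=1
  13: ids {2, 29} → COUNT(*)=2
  16: ids {1, 5, 19} → COUNT(*)=3

Germany | 1 ; USA | 4 ; Mexico | 1 ; USA | 2 ; Mexico | 3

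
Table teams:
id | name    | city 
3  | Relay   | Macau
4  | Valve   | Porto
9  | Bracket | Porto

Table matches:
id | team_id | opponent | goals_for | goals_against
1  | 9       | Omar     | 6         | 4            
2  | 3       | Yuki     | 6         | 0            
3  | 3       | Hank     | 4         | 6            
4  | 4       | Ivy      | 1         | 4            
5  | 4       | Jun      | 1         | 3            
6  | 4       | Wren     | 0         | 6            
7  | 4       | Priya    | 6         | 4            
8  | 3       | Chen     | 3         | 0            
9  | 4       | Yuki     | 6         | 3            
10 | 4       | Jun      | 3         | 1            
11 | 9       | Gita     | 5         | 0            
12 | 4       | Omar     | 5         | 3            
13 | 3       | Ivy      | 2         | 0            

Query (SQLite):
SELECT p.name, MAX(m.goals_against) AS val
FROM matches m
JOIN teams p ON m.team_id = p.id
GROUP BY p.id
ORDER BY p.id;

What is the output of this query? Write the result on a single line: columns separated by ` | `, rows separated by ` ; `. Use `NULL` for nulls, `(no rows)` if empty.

Relay | 6 ; Valve | 6 ; Bracket | 4

Join each matches row to its teams via team_id.
Group joined rows by teams.id; compute MAX(m.goals_against) per group.
  3: ids {2, 3, 8, 13} → MAX(m.goals_against)=6
  4: ids {4, 5, 6, 7, 9, 10, 12} → MAX(m.goals_against)=6
  9: ids {1, 11} → MAX(m.goals_against)=4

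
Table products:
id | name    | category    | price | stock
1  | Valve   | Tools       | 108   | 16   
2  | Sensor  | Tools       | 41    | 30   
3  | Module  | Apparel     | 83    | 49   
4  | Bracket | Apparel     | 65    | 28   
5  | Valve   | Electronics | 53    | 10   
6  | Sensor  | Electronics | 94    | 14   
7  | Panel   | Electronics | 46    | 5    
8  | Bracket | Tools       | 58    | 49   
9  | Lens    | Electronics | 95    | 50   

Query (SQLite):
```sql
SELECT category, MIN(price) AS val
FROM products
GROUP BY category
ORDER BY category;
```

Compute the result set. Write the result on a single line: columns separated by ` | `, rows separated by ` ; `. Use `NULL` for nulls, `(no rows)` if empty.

Apparel | 65 ; Electronics | 46 ; Tools | 41

Partition products by category; compute MIN(price) within each group.
  Apparel: ids {3, 4} → MIN(price)=65
  Electronics: ids {5, 6, 7, 9} → MIN(price)=46
  Tools: ids {1, 2, 8} → MIN(price)=41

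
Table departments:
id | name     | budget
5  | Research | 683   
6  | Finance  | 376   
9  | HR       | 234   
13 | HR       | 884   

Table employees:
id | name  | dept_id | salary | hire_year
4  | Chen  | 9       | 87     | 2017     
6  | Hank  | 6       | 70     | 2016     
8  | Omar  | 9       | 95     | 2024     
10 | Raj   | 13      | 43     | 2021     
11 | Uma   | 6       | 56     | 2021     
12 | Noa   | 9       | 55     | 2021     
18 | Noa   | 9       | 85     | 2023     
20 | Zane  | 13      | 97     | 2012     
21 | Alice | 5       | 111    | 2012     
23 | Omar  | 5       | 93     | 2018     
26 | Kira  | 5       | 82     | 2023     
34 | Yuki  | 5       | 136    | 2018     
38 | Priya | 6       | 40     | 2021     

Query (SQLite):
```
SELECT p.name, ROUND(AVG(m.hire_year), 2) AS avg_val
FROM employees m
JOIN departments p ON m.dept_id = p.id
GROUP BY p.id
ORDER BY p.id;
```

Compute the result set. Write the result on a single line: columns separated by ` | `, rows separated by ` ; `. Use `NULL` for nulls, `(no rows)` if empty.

Research | 2017.75 ; Finance | 2019.33 ; HR | 2021.25 ; HR | 2016.5

Join each employees row to its departments via dept_id.
Group joined rows by departments.id; compute ROUND(AVG(m.hire_year), 2) per group.
  5: ids {21, 23, 26, 34} → ROUND(AVG(m.hire_year), 2)=2017.75
  6: ids {6, 11, 38} → ROUND(AVG(m.hire_year), 2)=2019.33
  9: ids {4, 8, 12, 18} → ROUND(AVG(m.hire_year), 2)=2021.25
  13: ids {10, 20} → ROUND(AVG(m.hire_year), 2)=2016.5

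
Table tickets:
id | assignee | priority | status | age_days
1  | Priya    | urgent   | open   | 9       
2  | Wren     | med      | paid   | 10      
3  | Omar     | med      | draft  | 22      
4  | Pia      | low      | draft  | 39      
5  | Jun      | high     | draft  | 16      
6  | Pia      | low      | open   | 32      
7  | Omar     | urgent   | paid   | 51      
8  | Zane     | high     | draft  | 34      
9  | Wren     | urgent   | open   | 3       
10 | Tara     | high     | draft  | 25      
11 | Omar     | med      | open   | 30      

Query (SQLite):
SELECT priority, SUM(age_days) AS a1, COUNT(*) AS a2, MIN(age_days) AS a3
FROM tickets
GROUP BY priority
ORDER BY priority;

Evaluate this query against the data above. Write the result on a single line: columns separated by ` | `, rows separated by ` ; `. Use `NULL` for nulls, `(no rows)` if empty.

high | 75 | 3 | 16 ; low | 71 | 2 | 32 ; med | 62 | 3 | 10 ; urgent | 63 | 3 | 3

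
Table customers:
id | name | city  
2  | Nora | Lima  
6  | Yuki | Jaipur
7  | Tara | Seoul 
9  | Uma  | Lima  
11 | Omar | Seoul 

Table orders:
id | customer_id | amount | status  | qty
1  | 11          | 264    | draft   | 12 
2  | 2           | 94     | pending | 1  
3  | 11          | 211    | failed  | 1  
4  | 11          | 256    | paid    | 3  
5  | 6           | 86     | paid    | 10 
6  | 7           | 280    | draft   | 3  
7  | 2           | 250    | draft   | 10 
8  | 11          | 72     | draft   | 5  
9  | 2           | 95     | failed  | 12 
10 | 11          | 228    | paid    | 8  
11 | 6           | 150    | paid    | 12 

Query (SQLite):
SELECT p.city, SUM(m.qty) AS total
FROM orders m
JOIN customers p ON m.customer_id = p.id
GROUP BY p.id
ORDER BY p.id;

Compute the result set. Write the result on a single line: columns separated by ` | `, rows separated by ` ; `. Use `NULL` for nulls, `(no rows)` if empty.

Join each orders row to its customers via customer_id.
Group joined rows by customers.id; compute SUM(m.qty) per group.
  2: ids {2, 7, 9} → SUM(m.qty)=23
  6: ids {5, 11} → SUM(m.qty)=22
  7: ids {6} → SUM(m.qty)=3
  11: ids {1, 3, 4, 8, 10} → SUM(m.qty)=29

Lima | 23 ; Jaipur | 22 ; Seoul | 3 ; Seoul | 29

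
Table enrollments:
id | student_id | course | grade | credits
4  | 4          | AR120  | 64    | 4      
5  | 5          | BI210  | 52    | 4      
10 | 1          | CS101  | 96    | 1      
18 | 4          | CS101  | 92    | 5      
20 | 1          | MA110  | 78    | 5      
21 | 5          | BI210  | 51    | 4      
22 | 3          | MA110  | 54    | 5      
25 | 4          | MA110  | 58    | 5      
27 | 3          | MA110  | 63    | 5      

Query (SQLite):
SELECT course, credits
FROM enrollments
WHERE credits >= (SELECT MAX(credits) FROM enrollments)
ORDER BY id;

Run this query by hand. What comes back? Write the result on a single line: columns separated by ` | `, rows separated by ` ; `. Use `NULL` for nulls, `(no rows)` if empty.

Scalar subquery: MAX(credits) over all enrollments rows = 5.
Keep rows where credits >= that value.

CS101 | 5 ; MA110 | 5 ; MA110 | 5 ; MA110 | 5 ; MA110 | 5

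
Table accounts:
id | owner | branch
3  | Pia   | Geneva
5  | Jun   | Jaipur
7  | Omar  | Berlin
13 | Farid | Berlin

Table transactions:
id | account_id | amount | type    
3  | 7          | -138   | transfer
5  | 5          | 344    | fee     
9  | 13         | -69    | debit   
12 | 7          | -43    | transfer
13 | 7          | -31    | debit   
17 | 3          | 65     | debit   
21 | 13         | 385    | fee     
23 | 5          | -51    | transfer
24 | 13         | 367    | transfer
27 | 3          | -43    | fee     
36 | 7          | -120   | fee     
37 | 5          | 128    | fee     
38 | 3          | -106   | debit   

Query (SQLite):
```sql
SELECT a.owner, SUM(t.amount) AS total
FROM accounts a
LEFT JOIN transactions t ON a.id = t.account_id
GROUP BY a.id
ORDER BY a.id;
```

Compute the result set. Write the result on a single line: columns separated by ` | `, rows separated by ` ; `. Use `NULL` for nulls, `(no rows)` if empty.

Pia | -84 ; Jun | 421 ; Omar | -332 ; Farid | 683

LEFT JOIN keeps every accounts row; unmatched ones get NULL for transactions columns.
Group by accounts.id and compute SUM(t.amount). SUM over an all-NULL group is NULL.
  3: ids {17, 27, 38} → SUM(t.amount)=-84
  5: ids {5, 23, 37} → SUM(t.amount)=421
  7: ids {3, 12, 13, 36} → SUM(t.amount)=-332
  13: ids {9, 21, 24} → SUM(t.amount)=683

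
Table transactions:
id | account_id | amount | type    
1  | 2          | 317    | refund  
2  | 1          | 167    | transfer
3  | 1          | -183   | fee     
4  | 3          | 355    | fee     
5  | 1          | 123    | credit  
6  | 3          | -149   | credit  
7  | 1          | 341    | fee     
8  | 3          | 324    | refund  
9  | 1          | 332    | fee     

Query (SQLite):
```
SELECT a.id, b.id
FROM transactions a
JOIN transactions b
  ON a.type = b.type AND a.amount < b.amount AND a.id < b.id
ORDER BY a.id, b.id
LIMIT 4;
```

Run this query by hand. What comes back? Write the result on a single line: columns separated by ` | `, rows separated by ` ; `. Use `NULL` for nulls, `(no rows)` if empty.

1 | 8 ; 3 | 4 ; 3 | 7 ; 3 | 9

Pairs (a,b) with same type, a.amount < b.amount, a.id < b.id.
type groups: credit:{5,6} fee:{3,4,7,9} refund:{1,8} transfer:{2}
Ordered by (a.id, b.id); first 4.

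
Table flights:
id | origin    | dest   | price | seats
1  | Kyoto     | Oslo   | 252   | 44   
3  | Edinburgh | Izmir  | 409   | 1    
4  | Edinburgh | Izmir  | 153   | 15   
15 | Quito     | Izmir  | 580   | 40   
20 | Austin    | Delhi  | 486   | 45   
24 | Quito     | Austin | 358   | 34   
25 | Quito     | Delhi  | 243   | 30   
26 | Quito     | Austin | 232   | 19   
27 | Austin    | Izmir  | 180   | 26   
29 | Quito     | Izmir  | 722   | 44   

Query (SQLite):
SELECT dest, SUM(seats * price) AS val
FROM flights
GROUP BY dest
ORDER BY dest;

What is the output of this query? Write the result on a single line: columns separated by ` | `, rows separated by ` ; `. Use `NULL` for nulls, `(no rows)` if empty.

Austin | 16580 ; Delhi | 29160 ; Izmir | 62352 ; Oslo | 11088

For each row compute seats * price.
Group by dest; take SUM of the expression per group.
  Austin: ids {24, 26} → SUM(seats * price)=16580
  Delhi: ids {20, 25} → SUM(seats * price)=29160
  Izmir: ids {3, 4, 15, 27, 29} → SUM(seats * price)=62352
  Oslo: ids {1} → SUM(seats * price)=11088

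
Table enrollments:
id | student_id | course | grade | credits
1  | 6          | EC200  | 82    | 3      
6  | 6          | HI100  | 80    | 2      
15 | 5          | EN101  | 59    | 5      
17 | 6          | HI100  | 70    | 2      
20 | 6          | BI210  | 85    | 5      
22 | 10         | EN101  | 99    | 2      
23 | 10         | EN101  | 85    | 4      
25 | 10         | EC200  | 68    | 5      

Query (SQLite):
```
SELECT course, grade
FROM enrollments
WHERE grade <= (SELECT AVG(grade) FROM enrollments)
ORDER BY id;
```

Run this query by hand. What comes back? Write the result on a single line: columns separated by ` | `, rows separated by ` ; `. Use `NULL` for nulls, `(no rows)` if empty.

EN101 | 59 ; HI100 | 70 ; EC200 | 68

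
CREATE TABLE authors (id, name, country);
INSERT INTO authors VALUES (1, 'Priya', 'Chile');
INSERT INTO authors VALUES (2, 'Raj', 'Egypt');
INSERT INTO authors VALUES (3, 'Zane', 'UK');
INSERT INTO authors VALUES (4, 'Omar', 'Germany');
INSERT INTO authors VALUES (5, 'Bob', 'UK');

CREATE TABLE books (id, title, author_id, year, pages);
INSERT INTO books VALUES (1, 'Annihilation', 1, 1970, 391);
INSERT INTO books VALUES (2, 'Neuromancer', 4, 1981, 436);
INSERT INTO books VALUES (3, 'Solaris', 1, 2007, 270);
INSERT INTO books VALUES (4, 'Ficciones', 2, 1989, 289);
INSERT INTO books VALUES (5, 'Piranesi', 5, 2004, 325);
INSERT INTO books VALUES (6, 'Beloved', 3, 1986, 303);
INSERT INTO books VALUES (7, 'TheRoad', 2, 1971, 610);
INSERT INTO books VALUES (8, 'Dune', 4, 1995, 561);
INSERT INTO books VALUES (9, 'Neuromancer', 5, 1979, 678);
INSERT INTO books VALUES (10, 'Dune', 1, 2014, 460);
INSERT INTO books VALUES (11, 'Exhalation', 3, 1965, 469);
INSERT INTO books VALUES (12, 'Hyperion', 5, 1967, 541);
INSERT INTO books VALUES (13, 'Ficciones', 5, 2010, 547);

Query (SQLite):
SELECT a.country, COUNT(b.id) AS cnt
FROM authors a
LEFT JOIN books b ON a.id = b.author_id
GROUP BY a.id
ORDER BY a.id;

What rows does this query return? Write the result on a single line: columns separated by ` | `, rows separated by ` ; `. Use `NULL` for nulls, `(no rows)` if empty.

Chile | 3 ; Egypt | 2 ; UK | 2 ; Germany | 2 ; UK | 4

LEFT JOIN keeps every authors row; unmatched ones get NULL for books columns.
Group by authors.id and compute COUNT(b.id). COUNT(col) of an all-NULL group is 0.
  1: ids {1, 3, 10} → COUNT(b.id)=3
  2: ids {4, 7} → COUNT(b.id)=2
  3: ids {6, 11} → COUNT(b.id)=2
  4: ids {2, 8} → COUNT(b.id)=2
  5: ids {5, 9, 12, 13} → COUNT(b.id)=4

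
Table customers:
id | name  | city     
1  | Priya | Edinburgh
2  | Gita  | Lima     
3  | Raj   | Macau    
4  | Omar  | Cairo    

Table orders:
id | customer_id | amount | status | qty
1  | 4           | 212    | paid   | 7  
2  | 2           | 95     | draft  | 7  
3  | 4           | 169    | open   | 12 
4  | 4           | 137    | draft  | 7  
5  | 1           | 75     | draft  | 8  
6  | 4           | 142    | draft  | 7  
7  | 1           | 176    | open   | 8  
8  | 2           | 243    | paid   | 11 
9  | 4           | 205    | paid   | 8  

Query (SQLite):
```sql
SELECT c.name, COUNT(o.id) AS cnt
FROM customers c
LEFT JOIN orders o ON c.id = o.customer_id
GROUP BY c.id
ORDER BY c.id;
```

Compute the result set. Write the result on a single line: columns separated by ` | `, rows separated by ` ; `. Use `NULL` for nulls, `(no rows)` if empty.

Priya | 2 ; Gita | 2 ; Raj | 0 ; Omar | 5

LEFT JOIN keeps every customers row; unmatched ones get NULL for orders columns.
Group by customers.id and compute COUNT(o.id). COUNT(col) of an all-NULL group is 0.
  1: ids {5, 7} → COUNT(o.id)=2
  2: ids {2, 8} → COUNT(o.id)=2
  3: ids {—} → COUNT(o.id)=0
  4: ids {1, 3, 4, 6, 9} → COUNT(o.id)=5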